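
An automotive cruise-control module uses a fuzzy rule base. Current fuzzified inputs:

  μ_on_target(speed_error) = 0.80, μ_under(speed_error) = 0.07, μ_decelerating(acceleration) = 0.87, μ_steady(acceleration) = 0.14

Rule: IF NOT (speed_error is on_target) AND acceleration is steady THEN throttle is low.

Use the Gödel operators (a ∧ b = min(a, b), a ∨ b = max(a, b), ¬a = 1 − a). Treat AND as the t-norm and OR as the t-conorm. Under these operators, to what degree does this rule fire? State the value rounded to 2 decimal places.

firing strength: ¬on_target=1−0.80=0.20, steady=0.14; AND[min(a, b)] → w = 0.14

0.14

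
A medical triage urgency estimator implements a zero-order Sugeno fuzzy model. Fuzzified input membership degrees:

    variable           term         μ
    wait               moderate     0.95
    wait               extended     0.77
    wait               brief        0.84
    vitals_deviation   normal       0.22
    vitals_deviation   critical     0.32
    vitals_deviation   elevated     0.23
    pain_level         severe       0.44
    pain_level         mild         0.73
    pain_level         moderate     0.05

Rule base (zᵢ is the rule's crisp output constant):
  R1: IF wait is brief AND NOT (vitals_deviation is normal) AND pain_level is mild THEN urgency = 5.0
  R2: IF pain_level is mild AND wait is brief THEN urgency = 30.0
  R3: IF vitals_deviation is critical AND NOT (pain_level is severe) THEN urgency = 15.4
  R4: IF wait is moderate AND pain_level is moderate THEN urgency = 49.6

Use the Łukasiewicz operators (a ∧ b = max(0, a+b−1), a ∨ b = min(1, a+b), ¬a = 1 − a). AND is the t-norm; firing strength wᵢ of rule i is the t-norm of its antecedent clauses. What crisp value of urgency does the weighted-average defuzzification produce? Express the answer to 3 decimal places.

R1 (z=5.0): brief=0.84, ¬normal=1−0.22=0.78, mild=0.73; AND[max(0, a+b−1)] → w = 0.35
R2 (z=30.0): mild=0.73, brief=0.84; AND[max(0, a+b−1)] → w = 0.57
R3 (z=15.4): critical=0.32, ¬severe=1−0.44=0.56; AND[max(0, a+b−1)] → w = 0.00
R4 (z=49.6): moderate=0.95, moderate=0.05; AND[max(0, a+b−1)] → w = 0.00
Weighted average = (0.35·5.0 + 0.57·30.0 + 0.00·15.4 + 0.00·49.6) / (0.35 + 0.57 + 0.00 + 0.00)
  = 18.8500 / 0.9200 = 20.489

20.489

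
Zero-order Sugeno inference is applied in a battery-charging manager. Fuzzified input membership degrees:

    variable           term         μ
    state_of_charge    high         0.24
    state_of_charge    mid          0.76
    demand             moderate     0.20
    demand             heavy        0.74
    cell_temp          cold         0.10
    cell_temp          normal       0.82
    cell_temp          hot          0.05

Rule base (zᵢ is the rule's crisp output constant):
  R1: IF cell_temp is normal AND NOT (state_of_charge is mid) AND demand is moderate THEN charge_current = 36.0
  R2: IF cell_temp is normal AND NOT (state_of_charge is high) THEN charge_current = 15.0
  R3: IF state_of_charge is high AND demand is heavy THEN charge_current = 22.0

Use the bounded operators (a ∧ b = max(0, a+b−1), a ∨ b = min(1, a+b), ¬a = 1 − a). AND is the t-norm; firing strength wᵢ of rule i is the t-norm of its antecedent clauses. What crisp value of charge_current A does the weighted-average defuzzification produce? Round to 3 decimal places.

15.000

R1 (z=36.0): normal=0.82, ¬mid=1−0.76=0.24, moderate=0.20; AND[max(0, a+b−1)] → w = 0.00
R2 (z=15.0): normal=0.82, ¬high=1−0.24=0.76; AND[max(0, a+b−1)] → w = 0.58
R3 (z=22.0): high=0.24, heavy=0.74; AND[max(0, a+b−1)] → w = 0.00
Weighted average = (0.00·36.0 + 0.58·15.0 + 0.00·22.0) / (0.00 + 0.58 + 0.00)
  = 8.7000 / 0.5800 = 15.000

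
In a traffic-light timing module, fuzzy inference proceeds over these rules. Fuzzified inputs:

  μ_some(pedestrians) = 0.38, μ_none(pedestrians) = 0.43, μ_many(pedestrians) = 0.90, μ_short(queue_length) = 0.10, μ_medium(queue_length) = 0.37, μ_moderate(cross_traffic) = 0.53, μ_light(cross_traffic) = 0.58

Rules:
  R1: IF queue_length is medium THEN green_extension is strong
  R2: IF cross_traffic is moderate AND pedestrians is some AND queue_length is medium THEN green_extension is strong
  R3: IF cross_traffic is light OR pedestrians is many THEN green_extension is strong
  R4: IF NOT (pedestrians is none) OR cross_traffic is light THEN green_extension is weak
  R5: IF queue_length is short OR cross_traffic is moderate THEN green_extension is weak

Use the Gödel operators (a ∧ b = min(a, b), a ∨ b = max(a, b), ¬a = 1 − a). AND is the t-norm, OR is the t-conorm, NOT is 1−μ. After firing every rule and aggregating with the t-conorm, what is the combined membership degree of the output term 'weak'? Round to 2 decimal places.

R1: medium=0.37 → w = 0.37
R2: moderate=0.53, some=0.38, medium=0.37; AND[min(a, b)] → w = 0.37
R3: light=0.58, many=0.90; OR[max(a, b)] → w = 0.90
R4: ¬none=1−0.43=0.57, light=0.58; OR[max(a, b)] → w = 0.58
R5: short=0.10, moderate=0.53; OR[max(a, b)] → w = 0.53
Rules with consequent 'weak': {R4, R5} → strengths 0.58, 0.53
Aggregate via t-conorm [max(a, b)]: 0.58

0.58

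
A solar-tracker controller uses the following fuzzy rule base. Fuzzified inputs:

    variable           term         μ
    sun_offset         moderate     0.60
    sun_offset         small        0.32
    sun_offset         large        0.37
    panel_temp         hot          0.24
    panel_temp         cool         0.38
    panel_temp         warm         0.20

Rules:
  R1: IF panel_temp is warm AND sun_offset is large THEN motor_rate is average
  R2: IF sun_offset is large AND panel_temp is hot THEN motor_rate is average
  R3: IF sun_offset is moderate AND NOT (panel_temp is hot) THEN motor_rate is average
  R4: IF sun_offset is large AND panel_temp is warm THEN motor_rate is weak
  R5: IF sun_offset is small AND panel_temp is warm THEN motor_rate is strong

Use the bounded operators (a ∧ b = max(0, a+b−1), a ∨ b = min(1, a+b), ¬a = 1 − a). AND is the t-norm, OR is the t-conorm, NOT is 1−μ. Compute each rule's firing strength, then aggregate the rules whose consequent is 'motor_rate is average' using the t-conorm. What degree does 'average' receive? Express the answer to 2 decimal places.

0.36

R1: warm=0.20, large=0.37; AND[max(0, a+b−1)] → w = 0.00
R2: large=0.37, hot=0.24; AND[max(0, a+b−1)] → w = 0.00
R3: moderate=0.60, ¬hot=1−0.24=0.76; AND[max(0, a+b−1)] → w = 0.36
R4: large=0.37, warm=0.20; AND[max(0, a+b−1)] → w = 0.00
R5: small=0.32, warm=0.20; AND[max(0, a+b−1)] → w = 0.00
Rules with consequent 'average': {R1, R2, R3} → strengths 0.00, 0.00, 0.36
Aggregate via t-conorm [min(1, a+b)]: 0.36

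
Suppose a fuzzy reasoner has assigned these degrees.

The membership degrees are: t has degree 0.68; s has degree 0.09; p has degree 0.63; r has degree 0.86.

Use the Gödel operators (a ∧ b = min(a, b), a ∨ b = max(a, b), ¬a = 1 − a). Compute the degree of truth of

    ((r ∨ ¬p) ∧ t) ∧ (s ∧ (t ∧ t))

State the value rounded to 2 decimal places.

¬p = 1 − 0.63 = 0.37
r ∨ ¬p = max(a, b) on (0.86, 0.37) = 0.86
(r ∨ ¬p) ∧ t = min(a, b) on (0.86, 0.68) = 0.68
t ∧ t = min(a, b) on (0.68, 0.68) = 0.68
s ∧ (t ∧ t) = min(a, b) on (0.09, 0.68) = 0.09
((r ∨ ¬p) ∧ t) ∧ (s ∧ (t ∧ t)) = min(a, b) on (0.68, 0.09) = 0.09

0.09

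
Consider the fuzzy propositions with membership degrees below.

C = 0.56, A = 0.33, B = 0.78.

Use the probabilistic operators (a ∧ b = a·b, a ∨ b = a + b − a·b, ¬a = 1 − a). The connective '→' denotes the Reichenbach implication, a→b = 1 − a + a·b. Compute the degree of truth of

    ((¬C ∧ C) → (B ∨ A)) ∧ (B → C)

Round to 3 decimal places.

0.633

¬C = 1 − 0.5600 = 0.4400
¬C ∧ C = a·b on (0.4400, 0.5600) = 0.2464
B ∨ A = a + b − a·b on (0.7800, 0.3300) = 0.8526
(¬C ∧ C) → (B ∨ A)  [Reichenbach: 1 − a + a·b] with a=0.2464, b=0.8526 → 0.9637
B → C  [Reichenbach: 1 − a + a·b] with a=0.7800, b=0.5600 → 0.6568
((¬C ∧ C) → (B ∨ A)) ∧ (B → C) = a·b on (0.9637, 0.6568) = 0.6329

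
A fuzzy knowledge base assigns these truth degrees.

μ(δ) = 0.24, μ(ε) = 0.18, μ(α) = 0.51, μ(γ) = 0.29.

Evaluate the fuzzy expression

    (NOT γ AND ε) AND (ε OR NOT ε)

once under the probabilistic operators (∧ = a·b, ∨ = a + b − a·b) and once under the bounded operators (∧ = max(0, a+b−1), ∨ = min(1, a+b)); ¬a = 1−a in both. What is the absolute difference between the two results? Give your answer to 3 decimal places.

0.109

Under probabilistic:
  NOT γ = 1 − 0.2900 = 0.7100
  NOT γ AND ε = a·b on (0.7100, 0.1800) = 0.1278
  NOT ε = 1 − 0.1800 = 0.8200
  ε OR NOT ε = a + b − a·b on (0.1800, 0.8200) = 0.8524
  (NOT γ AND ε) AND (ε OR NOT ε) = a·b on (0.1278, 0.8524) = 0.1089
  → value = 0.1089
Under bounded:
  NOT γ = 1 − 0.29 = 0.71
  NOT γ AND ε = max(0, a+b−1) on (0.71, 0.18) = 0.00
  NOT ε = 1 − 0.18 = 0.82
  ε OR NOT ε = min(1, a+b) on (0.18, 0.82) = 1.00
  (NOT γ AND ε) AND (ε OR NOT ε) = max(0, a+b−1) on (0.00, 1.00) = 0.00
  → value = 0.0000
|0.1089 − 0.0000| = 0.109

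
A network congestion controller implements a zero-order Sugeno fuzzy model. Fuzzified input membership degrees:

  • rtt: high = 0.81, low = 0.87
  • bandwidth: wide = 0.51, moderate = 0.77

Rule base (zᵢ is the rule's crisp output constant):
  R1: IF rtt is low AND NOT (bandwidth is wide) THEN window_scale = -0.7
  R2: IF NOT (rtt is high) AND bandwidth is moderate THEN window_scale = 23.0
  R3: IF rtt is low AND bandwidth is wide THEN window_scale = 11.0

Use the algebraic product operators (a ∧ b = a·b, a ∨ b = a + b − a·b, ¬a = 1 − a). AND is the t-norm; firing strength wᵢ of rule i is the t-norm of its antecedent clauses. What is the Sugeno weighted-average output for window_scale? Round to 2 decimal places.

R1 (z=-0.7): low=0.87, ¬wide=1−0.51=0.49; AND[a·b] → w = 0.4263
R2 (z=23.0): ¬high=1−0.81=0.19, moderate=0.77; AND[a·b] → w = 0.1463
R3 (z=11.0): low=0.87, wide=0.51; AND[a·b] → w = 0.4437
Weighted average = (0.4263·-0.7 + 0.1463·23.0 + 0.4437·11.0) / (0.4263 + 0.1463 + 0.4437)
  = 7.9472 / 1.0163 = 7.82

7.82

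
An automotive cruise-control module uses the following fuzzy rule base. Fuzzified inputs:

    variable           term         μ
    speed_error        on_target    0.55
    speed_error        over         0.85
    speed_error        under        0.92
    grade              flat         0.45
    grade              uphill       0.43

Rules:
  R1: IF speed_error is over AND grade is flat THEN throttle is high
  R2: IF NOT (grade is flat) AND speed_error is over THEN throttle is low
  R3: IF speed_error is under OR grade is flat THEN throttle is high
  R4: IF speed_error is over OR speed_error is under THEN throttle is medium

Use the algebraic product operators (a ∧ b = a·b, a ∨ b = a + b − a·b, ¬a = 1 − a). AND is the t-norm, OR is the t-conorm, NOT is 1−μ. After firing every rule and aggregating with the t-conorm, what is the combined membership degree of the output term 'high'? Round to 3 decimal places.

R1: over=0.85, flat=0.45; AND[a·b] → w = 0.3825
R2: ¬flat=1−0.45=0.55, over=0.85; AND[a·b] → w = 0.4675
R3: under=0.92, flat=0.45; OR[a + b − a·b] → w = 0.9560
R4: over=0.85, under=0.92; OR[a + b − a·b] → w = 0.9880
Rules with consequent 'high': {R1, R3} → strengths 0.3825, 0.9560
Aggregate via t-conorm [a + b − a·b]: 0.9728

0.973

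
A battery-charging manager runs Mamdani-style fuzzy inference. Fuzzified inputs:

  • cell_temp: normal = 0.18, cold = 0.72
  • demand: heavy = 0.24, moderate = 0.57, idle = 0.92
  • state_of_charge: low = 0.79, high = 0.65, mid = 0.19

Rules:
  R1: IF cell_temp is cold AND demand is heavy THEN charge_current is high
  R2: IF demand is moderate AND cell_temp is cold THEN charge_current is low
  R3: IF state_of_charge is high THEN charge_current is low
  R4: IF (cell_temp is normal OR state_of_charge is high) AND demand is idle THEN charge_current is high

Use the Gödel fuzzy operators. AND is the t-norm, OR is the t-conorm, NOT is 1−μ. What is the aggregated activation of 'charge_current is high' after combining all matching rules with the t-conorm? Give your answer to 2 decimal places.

R1: cold=0.72, heavy=0.24; AND[min(a, b)] → w = 0.24
R2: moderate=0.57, cold=0.72; AND[min(a, b)] → w = 0.57
R3: high=0.65 → w = 0.65
R4: (normal=0.18 OR high=0.65) = 0.65; AND[min(a, b)] with idle=0.92 → w = 0.65
Rules with consequent 'high': {R1, R4} → strengths 0.24, 0.65
Aggregate via t-conorm [max(a, b)]: 0.65

0.65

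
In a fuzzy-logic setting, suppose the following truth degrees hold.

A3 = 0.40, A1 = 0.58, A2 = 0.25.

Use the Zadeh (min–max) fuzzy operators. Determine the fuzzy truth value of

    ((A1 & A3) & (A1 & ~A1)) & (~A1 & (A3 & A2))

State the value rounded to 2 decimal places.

A1 & A3 = min(a, b) on (0.58, 0.40) = 0.40
~A1 = 1 − 0.58 = 0.42
A1 & ~A1 = min(a, b) on (0.58, 0.42) = 0.42
(A1 & A3) & (A1 & ~A1) = min(a, b) on (0.40, 0.42) = 0.40
~A1 = 1 − 0.58 = 0.42
A3 & A2 = min(a, b) on (0.40, 0.25) = 0.25
~A1 & (A3 & A2) = min(a, b) on (0.42, 0.25) = 0.25
((A1 & A3) & (A1 & ~A1)) & (~A1 & (A3 & A2)) = min(a, b) on (0.40, 0.25) = 0.25

0.25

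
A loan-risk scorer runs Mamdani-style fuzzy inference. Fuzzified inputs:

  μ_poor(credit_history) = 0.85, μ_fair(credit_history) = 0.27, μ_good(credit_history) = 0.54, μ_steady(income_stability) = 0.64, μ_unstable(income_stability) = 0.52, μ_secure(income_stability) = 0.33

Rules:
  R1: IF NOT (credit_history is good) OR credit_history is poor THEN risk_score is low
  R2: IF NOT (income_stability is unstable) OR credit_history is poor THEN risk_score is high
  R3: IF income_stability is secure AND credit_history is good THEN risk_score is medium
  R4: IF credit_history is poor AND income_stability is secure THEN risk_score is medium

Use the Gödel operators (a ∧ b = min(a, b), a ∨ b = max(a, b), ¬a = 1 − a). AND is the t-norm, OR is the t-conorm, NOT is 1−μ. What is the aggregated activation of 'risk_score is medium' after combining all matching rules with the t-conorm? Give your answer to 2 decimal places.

0.33

R1: ¬good=1−0.54=0.46, poor=0.85; OR[max(a, b)] → w = 0.85
R2: ¬unstable=1−0.52=0.48, poor=0.85; OR[max(a, b)] → w = 0.85
R3: secure=0.33, good=0.54; AND[min(a, b)] → w = 0.33
R4: poor=0.85, secure=0.33; AND[min(a, b)] → w = 0.33
Rules with consequent 'medium': {R3, R4} → strengths 0.33, 0.33
Aggregate via t-conorm [max(a, b)]: 0.33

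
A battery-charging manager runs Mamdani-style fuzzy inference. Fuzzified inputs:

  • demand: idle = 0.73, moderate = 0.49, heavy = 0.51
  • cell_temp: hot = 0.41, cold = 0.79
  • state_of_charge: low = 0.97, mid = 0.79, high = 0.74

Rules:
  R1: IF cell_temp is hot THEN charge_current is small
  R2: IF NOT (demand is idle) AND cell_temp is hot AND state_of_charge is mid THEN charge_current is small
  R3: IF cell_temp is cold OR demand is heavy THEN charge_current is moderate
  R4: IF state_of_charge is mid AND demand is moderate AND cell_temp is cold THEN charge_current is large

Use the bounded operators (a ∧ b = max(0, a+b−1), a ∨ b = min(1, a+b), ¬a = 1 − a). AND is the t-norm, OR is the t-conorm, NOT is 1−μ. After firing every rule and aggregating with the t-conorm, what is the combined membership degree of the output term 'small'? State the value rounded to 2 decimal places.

R1: hot=0.41 → w = 0.41
R2: ¬idle=1−0.73=0.27, hot=0.41, mid=0.79; AND[max(0, a+b−1)] → w = 0.00
R3: cold=0.79, heavy=0.51; OR[min(1, a+b)] → w = 1.00
R4: mid=0.79, moderate=0.49, cold=0.79; AND[max(0, a+b−1)] → w = 0.07
Rules with consequent 'small': {R1, R2} → strengths 0.41, 0.00
Aggregate via t-conorm [min(1, a+b)]: 0.41

0.41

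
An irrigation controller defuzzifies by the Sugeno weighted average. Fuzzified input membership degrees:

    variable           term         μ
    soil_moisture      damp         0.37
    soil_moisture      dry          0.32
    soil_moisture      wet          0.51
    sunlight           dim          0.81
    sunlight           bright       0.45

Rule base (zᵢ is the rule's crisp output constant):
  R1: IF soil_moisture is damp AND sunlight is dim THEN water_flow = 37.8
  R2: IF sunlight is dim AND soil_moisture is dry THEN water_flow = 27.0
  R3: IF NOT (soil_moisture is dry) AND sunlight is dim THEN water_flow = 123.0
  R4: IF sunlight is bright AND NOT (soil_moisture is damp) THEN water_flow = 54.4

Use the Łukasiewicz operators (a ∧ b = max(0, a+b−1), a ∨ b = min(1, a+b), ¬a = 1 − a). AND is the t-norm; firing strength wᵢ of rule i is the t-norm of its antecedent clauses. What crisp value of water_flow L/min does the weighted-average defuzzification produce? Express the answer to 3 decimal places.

R1 (z=37.8): damp=0.37, dim=0.81; AND[max(0, a+b−1)] → w = 0.18
R2 (z=27.0): dim=0.81, dry=0.32; AND[max(0, a+b−1)] → w = 0.13
R3 (z=123.0): ¬dry=1−0.32=0.68, dim=0.81; AND[max(0, a+b−1)] → w = 0.49
R4 (z=54.4): bright=0.45, ¬damp=1−0.37=0.63; AND[max(0, a+b−1)] → w = 0.08
Weighted average = (0.18·37.8 + 0.13·27.0 + 0.49·123.0 + 0.08·54.4) / (0.18 + 0.13 + 0.49 + 0.08)
  = 74.9360 / 0.8800 = 85.155

85.155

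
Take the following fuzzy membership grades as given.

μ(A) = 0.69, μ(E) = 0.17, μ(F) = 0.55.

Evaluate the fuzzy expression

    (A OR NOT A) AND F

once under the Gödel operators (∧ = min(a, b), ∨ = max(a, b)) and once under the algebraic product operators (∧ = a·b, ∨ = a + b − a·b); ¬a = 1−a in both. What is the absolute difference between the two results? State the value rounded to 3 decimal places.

0.118

Under Gödel:
  NOT A = 1 − 0.69 = 0.31
  A OR NOT A = max(a, b) on (0.69, 0.31) = 0.69
  (A OR NOT A) AND F = min(a, b) on (0.69, 0.55) = 0.55
  → value = 0.5500
Under algebraic product:
  NOT A = 1 − 0.6900 = 0.3100
  A OR NOT A = a + b − a·b on (0.6900, 0.3100) = 0.7861
  (A OR NOT A) AND F = a·b on (0.7861, 0.5500) = 0.4324
  → value = 0.4324
|0.5500 − 0.4324| = 0.118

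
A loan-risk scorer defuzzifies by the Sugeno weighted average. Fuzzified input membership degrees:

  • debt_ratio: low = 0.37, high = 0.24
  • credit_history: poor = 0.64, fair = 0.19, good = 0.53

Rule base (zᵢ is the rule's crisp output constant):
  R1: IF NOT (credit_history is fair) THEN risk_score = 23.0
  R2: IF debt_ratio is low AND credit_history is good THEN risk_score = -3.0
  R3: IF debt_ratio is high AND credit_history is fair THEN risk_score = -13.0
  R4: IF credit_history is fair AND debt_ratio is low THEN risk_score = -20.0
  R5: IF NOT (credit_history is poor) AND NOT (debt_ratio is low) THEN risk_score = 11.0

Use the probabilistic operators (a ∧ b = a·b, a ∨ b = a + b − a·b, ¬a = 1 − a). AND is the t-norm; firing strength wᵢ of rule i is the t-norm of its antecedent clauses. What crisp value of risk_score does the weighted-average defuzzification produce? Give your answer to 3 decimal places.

R1 (z=23.0): ¬fair=1−0.19=0.81 → w = 0.8100
R2 (z=-3.0): low=0.37, good=0.53; AND[a·b] → w = 0.1961
R3 (z=-13.0): high=0.24, fair=0.19; AND[a·b] → w = 0.0456
R4 (z=-20.0): fair=0.19, low=0.37; AND[a·b] → w = 0.0703
R5 (z=11.0): ¬poor=1−0.64=0.36, ¬low=1−0.37=0.63; AND[a·b] → w = 0.2268
Weighted average = (0.8100·23.0 + 0.1961·-3.0 + 0.0456·-13.0 + 0.0703·-20.0 + 0.2268·11.0) / (0.8100 + 0.1961 + 0.0456 + 0.0703 + 0.2268)
  = 18.5377 / 1.3488 = 13.744

13.744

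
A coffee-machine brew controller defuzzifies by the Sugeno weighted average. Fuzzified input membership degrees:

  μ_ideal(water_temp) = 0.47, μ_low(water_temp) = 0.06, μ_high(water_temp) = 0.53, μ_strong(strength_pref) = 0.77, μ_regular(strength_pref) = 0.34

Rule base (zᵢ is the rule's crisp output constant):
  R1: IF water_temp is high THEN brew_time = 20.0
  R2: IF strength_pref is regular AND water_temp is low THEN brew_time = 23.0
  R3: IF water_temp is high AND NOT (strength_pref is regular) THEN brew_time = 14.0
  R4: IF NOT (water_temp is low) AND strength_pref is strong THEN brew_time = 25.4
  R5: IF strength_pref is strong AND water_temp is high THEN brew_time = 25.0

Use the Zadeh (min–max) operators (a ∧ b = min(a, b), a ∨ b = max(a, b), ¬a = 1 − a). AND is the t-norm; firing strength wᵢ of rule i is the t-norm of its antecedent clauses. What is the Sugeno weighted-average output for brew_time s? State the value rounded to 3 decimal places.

21.574

R1 (z=20.0): high=0.53 → w = 0.53
R2 (z=23.0): regular=0.34, low=0.06; AND[min(a, b)] → w = 0.06
R3 (z=14.0): high=0.53, ¬regular=1−0.34=0.66; AND[min(a, b)] → w = 0.53
R4 (z=25.4): ¬low=1−0.06=0.94, strong=0.77; AND[min(a, b)] → w = 0.77
R5 (z=25.0): strong=0.77, high=0.53; AND[min(a, b)] → w = 0.53
Weighted average = (0.53·20.0 + 0.06·23.0 + 0.53·14.0 + 0.77·25.4 + 0.53·25.0) / (0.53 + 0.06 + 0.53 + 0.77 + 0.53)
  = 52.2080 / 2.4200 = 21.574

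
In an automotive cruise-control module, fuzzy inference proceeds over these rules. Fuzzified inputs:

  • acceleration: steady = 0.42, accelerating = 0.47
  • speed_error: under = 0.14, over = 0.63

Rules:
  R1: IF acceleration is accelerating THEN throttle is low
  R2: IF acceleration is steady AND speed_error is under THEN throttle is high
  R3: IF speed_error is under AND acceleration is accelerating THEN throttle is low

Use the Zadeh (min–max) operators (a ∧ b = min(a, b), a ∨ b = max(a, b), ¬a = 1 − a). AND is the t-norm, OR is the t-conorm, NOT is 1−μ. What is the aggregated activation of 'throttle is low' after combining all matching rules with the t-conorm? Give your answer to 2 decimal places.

0.47

R1: accelerating=0.47 → w = 0.47
R2: steady=0.42, under=0.14; AND[min(a, b)] → w = 0.14
R3: under=0.14, accelerating=0.47; AND[min(a, b)] → w = 0.14
Rules with consequent 'low': {R1, R3} → strengths 0.47, 0.14
Aggregate via t-conorm [max(a, b)]: 0.47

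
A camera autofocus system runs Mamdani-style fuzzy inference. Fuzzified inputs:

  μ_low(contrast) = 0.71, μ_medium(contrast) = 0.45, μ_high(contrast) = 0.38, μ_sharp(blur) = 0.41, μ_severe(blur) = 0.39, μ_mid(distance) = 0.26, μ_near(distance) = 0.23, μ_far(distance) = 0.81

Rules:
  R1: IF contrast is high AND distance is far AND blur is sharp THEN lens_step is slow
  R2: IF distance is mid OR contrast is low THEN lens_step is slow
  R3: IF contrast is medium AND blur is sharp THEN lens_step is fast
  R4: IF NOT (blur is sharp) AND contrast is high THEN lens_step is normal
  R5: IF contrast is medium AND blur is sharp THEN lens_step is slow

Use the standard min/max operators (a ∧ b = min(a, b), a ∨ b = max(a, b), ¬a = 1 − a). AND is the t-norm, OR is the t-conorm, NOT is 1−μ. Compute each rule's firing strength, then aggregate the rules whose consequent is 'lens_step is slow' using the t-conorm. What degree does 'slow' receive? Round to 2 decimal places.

R1: high=0.38, far=0.81, sharp=0.41; AND[min(a, b)] → w = 0.38
R2: mid=0.26, low=0.71; OR[max(a, b)] → w = 0.71
R3: medium=0.45, sharp=0.41; AND[min(a, b)] → w = 0.41
R4: ¬sharp=1−0.41=0.59, high=0.38; AND[min(a, b)] → w = 0.38
R5: medium=0.45, sharp=0.41; AND[min(a, b)] → w = 0.41
Rules with consequent 'slow': {R1, R2, R5} → strengths 0.38, 0.71, 0.41
Aggregate via t-conorm [max(a, b)]: 0.71

0.71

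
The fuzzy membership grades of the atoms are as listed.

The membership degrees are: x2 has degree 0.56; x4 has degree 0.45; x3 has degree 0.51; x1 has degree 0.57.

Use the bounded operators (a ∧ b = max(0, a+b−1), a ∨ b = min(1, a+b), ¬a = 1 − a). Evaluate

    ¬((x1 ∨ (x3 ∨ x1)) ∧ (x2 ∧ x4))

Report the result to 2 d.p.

x3 ∨ x1 = min(1, a+b) on (0.51, 0.57) = 1.00
x1 ∨ (x3 ∨ x1) = min(1, a+b) on (0.57, 1.00) = 1.00
x2 ∧ x4 = max(0, a+b−1) on (0.56, 0.45) = 0.01
(x1 ∨ (x3 ∨ x1)) ∧ (x2 ∧ x4) = max(0, a+b−1) on (1.00, 0.01) = 0.01
¬((x1 ∨ (x3 ∨ x1)) ∧ (x2 ∧ x4)) = 1 − 0.01 = 0.99

0.99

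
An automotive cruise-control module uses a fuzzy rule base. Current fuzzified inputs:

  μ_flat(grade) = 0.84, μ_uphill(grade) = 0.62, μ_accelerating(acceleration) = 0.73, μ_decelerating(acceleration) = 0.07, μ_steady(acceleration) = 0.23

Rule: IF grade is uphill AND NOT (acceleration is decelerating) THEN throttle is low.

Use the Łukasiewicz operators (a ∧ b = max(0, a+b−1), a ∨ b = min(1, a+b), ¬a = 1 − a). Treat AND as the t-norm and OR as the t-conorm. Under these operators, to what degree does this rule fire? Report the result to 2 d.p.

firing strength: uphill=0.62, ¬decelerating=1−0.07=0.93; AND[max(0, a+b−1)] → w = 0.55

0.55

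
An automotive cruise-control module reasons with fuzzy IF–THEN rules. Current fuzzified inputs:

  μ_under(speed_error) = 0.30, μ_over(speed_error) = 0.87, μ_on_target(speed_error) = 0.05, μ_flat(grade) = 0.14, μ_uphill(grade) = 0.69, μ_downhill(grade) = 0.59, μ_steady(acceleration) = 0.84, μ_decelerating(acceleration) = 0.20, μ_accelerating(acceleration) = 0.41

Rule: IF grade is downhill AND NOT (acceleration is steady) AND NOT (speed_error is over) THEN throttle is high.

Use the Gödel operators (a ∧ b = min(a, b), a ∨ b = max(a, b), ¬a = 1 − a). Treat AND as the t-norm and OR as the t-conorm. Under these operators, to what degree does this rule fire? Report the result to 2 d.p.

0.13

firing strength: downhill=0.59, ¬steady=1−0.84=0.16, ¬over=1−0.87=0.13; AND[min(a, b)] → w = 0.13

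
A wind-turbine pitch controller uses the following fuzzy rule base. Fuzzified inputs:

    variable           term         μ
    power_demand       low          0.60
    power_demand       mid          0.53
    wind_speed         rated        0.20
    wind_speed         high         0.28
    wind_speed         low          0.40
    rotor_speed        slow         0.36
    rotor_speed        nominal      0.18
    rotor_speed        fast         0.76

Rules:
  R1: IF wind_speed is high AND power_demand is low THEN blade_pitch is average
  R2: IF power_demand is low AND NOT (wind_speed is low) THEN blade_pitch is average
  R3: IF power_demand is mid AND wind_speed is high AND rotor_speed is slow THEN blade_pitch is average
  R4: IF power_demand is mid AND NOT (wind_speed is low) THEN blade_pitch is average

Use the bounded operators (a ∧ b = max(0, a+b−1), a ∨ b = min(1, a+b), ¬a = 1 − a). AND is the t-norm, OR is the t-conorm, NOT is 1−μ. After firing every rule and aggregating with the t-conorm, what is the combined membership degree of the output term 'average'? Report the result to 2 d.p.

0.33

R1: high=0.28, low=0.60; AND[max(0, a+b−1)] → w = 0.00
R2: low=0.60, ¬low=1−0.40=0.60; AND[max(0, a+b−1)] → w = 0.20
R3: mid=0.53, high=0.28, slow=0.36; AND[max(0, a+b−1)] → w = 0.00
R4: mid=0.53, ¬low=1−0.40=0.60; AND[max(0, a+b−1)] → w = 0.13
Rules with consequent 'average': {R1, R2, R3, R4} → strengths 0.00, 0.20, 0.00, 0.13
Aggregate via t-conorm [min(1, a+b)]: 0.33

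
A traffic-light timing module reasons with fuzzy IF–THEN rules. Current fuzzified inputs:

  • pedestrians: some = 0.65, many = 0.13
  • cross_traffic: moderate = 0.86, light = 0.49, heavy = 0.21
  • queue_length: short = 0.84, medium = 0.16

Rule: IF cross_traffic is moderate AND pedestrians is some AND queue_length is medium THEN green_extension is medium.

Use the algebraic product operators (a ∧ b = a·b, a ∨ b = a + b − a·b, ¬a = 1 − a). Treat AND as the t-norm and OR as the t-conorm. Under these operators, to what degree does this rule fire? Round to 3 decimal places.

firing strength: moderate=0.86, some=0.65, medium=0.16; AND[a·b] → w = 0.0894

0.089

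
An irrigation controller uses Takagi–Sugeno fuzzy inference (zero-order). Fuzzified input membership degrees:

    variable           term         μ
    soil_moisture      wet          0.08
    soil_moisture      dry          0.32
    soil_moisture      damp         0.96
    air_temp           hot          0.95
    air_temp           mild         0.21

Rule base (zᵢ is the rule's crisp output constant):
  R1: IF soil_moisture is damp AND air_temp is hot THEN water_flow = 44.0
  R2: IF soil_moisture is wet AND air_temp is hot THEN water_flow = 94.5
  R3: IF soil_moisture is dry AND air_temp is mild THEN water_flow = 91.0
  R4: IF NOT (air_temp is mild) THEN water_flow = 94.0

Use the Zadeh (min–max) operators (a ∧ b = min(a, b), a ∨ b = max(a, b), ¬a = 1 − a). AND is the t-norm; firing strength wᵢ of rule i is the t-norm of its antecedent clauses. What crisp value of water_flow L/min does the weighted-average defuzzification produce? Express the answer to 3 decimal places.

R1 (z=44.0): damp=0.96, hot=0.95; AND[min(a, b)] → w = 0.95
R2 (z=94.5): wet=0.08, hot=0.95; AND[min(a, b)] → w = 0.08
R3 (z=91.0): dry=0.32, mild=0.21; AND[min(a, b)] → w = 0.21
R4 (z=94.0): ¬mild=1−0.21=0.79 → w = 0.79
Weighted average = (0.95·44.0 + 0.08·94.5 + 0.21·91.0 + 0.79·94.0) / (0.95 + 0.08 + 0.21 + 0.79)
  = 142.7300 / 2.0300 = 70.310

70.310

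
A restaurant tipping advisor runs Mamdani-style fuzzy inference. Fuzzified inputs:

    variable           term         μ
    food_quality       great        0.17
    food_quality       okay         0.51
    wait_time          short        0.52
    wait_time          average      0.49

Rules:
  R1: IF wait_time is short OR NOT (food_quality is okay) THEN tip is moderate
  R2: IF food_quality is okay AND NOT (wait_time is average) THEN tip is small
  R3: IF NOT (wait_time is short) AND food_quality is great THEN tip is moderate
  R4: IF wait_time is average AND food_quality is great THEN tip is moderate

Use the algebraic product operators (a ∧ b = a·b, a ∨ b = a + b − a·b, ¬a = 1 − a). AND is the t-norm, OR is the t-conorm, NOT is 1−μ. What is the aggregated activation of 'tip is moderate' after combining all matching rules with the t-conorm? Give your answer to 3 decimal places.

R1: short=0.52, ¬okay=1−0.51=0.49; OR[a + b − a·b] → w = 0.7552
R2: okay=0.51, ¬average=1−0.49=0.51; AND[a·b] → w = 0.2601
R3: ¬short=1−0.52=0.48, great=0.17; AND[a·b] → w = 0.0816
R4: average=0.49, great=0.17; AND[a·b] → w = 0.0833
Rules with consequent 'moderate': {R1, R3, R4} → strengths 0.7552, 0.0816, 0.0833
Aggregate via t-conorm [a + b − a·b]: 0.7939

0.794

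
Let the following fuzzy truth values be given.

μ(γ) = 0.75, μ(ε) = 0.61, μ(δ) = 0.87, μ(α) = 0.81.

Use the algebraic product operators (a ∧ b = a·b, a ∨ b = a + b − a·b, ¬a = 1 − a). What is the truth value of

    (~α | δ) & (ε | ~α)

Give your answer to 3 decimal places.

0.612

~α = 1 − 0.8100 = 0.1900
~α | δ = a + b − a·b on (0.1900, 0.8700) = 0.8947
~α = 1 − 0.8100 = 0.1900
ε | ~α = a + b − a·b on (0.6100, 0.1900) = 0.6841
(~α | δ) & (ε | ~α) = a·b on (0.8947, 0.6841) = 0.6121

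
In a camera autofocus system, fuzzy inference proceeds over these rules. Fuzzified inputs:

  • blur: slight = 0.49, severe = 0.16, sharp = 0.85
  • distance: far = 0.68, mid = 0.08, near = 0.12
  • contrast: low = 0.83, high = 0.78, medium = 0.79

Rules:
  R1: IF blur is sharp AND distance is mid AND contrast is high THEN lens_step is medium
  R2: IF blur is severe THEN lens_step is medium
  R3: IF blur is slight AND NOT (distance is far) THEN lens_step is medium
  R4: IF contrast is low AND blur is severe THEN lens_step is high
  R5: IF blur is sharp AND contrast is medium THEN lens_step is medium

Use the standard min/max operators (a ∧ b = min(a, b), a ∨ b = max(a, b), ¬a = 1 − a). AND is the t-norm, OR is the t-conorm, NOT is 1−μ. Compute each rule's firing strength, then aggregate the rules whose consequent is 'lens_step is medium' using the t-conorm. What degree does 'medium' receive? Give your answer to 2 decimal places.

R1: sharp=0.85, mid=0.08, high=0.78; AND[min(a, b)] → w = 0.08
R2: severe=0.16 → w = 0.16
R3: slight=0.49, ¬far=1−0.68=0.32; AND[min(a, b)] → w = 0.32
R4: low=0.83, severe=0.16; AND[min(a, b)] → w = 0.16
R5: sharp=0.85, medium=0.79; AND[min(a, b)] → w = 0.79
Rules with consequent 'medium': {R1, R2, R3, R5} → strengths 0.08, 0.16, 0.32, 0.79
Aggregate via t-conorm [max(a, b)]: 0.79

0.79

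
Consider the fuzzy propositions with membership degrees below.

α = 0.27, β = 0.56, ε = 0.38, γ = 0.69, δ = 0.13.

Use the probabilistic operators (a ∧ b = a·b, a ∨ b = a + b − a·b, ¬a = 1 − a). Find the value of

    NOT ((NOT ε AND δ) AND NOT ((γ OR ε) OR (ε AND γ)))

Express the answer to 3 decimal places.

0.989

NOT ε = 1 − 0.3800 = 0.6200
NOT ε AND δ = a·b on (0.6200, 0.1300) = 0.0806
γ OR ε = a + b − a·b on (0.6900, 0.3800) = 0.8078
ε AND γ = a·b on (0.3800, 0.6900) = 0.2622
(γ OR ε) OR (ε AND γ) = a + b − a·b on (0.8078, 0.2622) = 0.8582
NOT ((γ OR ε) OR (ε AND γ)) = 1 − 0.8582 = 0.1418
(NOT ε AND δ) AND NOT ((γ OR ε) OR (ε AND γ)) = a·b on (0.0806, 0.1418) = 0.0114
NOT ((NOT ε AND δ) AND NOT ((γ OR ε) OR (ε AND γ))) = 1 − 0.0114 = 0.9886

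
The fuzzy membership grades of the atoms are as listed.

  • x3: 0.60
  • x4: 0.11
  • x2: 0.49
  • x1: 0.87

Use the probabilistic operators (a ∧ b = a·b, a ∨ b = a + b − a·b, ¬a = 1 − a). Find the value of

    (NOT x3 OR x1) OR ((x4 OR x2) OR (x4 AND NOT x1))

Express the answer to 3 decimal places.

0.965

NOT x3 = 1 − 0.6000 = 0.4000
NOT x3 OR x1 = a + b − a·b on (0.4000, 0.8700) = 0.9220
x4 OR x2 = a + b − a·b on (0.1100, 0.4900) = 0.5461
NOT x1 = 1 − 0.8700 = 0.1300
x4 AND NOT x1 = a·b on (0.1100, 0.1300) = 0.0143
(x4 OR x2) OR (x4 AND NOT x1) = a + b − a·b on (0.5461, 0.0143) = 0.5526
(NOT x3 OR x1) OR ((x4 OR x2) OR (x4 AND NOT x1)) = a + b − a·b on (0.9220, 0.5526) = 0.9651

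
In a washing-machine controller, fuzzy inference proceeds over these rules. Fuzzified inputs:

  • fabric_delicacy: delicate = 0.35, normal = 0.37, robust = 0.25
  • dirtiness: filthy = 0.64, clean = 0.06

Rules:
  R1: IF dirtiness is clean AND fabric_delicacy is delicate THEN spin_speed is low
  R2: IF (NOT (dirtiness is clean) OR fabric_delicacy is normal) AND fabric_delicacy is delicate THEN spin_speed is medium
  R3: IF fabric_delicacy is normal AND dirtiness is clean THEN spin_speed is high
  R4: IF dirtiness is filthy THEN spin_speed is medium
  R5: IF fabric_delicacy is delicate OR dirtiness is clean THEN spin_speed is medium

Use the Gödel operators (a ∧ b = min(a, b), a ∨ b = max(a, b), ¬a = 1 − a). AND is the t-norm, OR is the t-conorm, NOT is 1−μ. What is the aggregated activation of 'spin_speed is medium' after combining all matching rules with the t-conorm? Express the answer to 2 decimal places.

0.64

R1: clean=0.06, delicate=0.35; AND[min(a, b)] → w = 0.06
R2: (¬clean=1−0.06=0.94 OR normal=0.37) = 0.94; AND[min(a, b)] with delicate=0.35 → w = 0.35
R3: normal=0.37, clean=0.06; AND[min(a, b)] → w = 0.06
R4: filthy=0.64 → w = 0.64
R5: delicate=0.35, clean=0.06; OR[max(a, b)] → w = 0.35
Rules with consequent 'medium': {R2, R4, R5} → strengths 0.35, 0.64, 0.35
Aggregate via t-conorm [max(a, b)]: 0.64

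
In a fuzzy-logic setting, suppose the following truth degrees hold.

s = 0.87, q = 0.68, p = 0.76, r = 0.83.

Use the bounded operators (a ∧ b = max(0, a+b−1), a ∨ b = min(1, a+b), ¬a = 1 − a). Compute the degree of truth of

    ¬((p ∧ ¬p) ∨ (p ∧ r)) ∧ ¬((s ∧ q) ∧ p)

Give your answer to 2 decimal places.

0.10

¬p = 1 − 0.76 = 0.24
p ∧ ¬p = max(0, a+b−1) on (0.76, 0.24) = 0.00
p ∧ r = max(0, a+b−1) on (0.76, 0.83) = 0.59
(p ∧ ¬p) ∨ (p ∧ r) = min(1, a+b) on (0.00, 0.59) = 0.59
¬((p ∧ ¬p) ∨ (p ∧ r)) = 1 − 0.59 = 0.41
s ∧ q = max(0, a+b−1) on (0.87, 0.68) = 0.55
(s ∧ q) ∧ p = max(0, a+b−1) on (0.55, 0.76) = 0.31
¬((s ∧ q) ∧ p) = 1 − 0.31 = 0.69
¬((p ∧ ¬p) ∨ (p ∧ r)) ∧ ¬((s ∧ q) ∧ p) = max(0, a+b−1) on (0.41, 0.69) = 0.10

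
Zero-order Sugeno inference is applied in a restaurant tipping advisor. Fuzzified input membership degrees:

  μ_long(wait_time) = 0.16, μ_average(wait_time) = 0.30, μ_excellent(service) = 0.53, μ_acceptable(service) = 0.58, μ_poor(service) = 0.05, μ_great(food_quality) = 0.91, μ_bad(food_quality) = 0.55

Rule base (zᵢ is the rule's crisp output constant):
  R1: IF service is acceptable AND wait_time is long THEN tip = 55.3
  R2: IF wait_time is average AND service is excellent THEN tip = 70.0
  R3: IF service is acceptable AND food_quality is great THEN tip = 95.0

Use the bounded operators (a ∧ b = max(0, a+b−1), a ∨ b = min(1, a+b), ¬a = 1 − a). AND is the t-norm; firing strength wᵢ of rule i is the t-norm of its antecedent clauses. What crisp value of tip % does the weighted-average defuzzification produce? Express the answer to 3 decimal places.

95.000

R1 (z=55.3): acceptable=0.58, long=0.16; AND[max(0, a+b−1)] → w = 0.00
R2 (z=70.0): average=0.30, excellent=0.53; AND[max(0, a+b−1)] → w = 0.00
R3 (z=95.0): acceptable=0.58, great=0.91; AND[max(0, a+b−1)] → w = 0.49
Weighted average = (0.00·55.3 + 0.00·70.0 + 0.49·95.0) / (0.00 + 0.00 + 0.49)
  = 46.5500 / 0.4900 = 95.000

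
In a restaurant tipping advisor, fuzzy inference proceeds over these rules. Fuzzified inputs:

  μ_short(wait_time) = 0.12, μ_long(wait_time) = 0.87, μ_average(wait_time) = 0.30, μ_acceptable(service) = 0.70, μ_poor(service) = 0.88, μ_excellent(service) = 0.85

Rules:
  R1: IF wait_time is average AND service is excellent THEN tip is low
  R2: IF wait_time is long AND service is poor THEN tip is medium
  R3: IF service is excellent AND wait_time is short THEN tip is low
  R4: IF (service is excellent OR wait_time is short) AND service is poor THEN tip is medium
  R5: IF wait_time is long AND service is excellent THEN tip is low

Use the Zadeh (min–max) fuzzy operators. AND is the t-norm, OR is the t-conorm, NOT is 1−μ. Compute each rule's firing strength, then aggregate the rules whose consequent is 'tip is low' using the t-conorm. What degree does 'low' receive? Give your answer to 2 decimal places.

0.85

R1: average=0.30, excellent=0.85; AND[min(a, b)] → w = 0.30
R2: long=0.87, poor=0.88; AND[min(a, b)] → w = 0.87
R3: excellent=0.85, short=0.12; AND[min(a, b)] → w = 0.12
R4: (excellent=0.85 OR short=0.12) = 0.85; AND[min(a, b)] with poor=0.88 → w = 0.85
R5: long=0.87, excellent=0.85; AND[min(a, b)] → w = 0.85
Rules with consequent 'low': {R1, R3, R5} → strengths 0.30, 0.12, 0.85
Aggregate via t-conorm [max(a, b)]: 0.85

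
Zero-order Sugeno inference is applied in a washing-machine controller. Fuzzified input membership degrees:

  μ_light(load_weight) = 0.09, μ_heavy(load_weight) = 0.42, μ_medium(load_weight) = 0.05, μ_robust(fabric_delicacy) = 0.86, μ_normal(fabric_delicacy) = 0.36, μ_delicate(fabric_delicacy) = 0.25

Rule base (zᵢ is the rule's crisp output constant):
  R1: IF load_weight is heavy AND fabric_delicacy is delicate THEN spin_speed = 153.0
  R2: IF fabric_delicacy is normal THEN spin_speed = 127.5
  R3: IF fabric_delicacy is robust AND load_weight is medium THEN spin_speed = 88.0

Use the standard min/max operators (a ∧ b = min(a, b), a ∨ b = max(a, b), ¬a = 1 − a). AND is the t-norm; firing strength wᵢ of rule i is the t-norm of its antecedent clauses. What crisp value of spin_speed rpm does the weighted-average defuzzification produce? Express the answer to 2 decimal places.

R1 (z=153.0): heavy=0.42, delicate=0.25; AND[min(a, b)] → w = 0.25
R2 (z=127.5): normal=0.36 → w = 0.36
R3 (z=88.0): robust=0.86, medium=0.05; AND[min(a, b)] → w = 0.05
Weighted average = (0.25·153.0 + 0.36·127.5 + 0.05·88.0) / (0.25 + 0.36 + 0.05)
  = 88.5500 / 0.6600 = 134.17

134.17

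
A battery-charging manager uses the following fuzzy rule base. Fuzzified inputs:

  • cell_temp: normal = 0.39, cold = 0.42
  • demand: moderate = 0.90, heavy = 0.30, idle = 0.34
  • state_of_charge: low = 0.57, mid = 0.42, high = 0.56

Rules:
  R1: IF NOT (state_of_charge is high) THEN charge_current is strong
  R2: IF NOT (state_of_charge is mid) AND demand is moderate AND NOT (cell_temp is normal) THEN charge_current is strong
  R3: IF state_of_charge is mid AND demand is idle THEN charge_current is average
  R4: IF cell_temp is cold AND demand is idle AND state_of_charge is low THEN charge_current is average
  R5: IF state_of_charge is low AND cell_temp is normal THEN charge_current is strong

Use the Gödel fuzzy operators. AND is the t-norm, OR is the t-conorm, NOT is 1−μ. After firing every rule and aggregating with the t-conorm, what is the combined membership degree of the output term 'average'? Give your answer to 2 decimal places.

0.34

R1: ¬high=1−0.56=0.44 → w = 0.44
R2: ¬mid=1−0.42=0.58, moderate=0.90, ¬normal=1−0.39=0.61; AND[min(a, b)] → w = 0.58
R3: mid=0.42, idle=0.34; AND[min(a, b)] → w = 0.34
R4: cold=0.42, idle=0.34, low=0.57; AND[min(a, b)] → w = 0.34
R5: low=0.57, normal=0.39; AND[min(a, b)] → w = 0.39
Rules with consequent 'average': {R3, R4} → strengths 0.34, 0.34
Aggregate via t-conorm [max(a, b)]: 0.34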